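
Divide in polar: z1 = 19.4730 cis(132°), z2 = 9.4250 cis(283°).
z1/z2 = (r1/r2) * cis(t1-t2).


r = 19.4730 / 9.4250 = 2.0661
theta = 132° - 283° = -151° = 209° (mod 360)

2.0661 cis(209°)


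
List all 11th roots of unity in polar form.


The 11th roots of unity are cis(360k/11°) for k=0..10
Angle step = 360/11 = 32.7273°
Primitive root: cis(32.7273°)
Primitive root = 0.8413 + 0.5406i

11 roots at angles: 0°, 32.7273°, 65.4545°, 98.1818°, 130.9091°, 163.6364°, 196.3636°, 229.0909°, 261.8182°, 294.5455°, 327.2727°


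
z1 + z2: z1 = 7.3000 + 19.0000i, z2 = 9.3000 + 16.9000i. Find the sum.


Real: 7.3 + 9.3 = 16.6
Imag: 19 + 16.9 = 35.9

16.6000 + 35.9000i


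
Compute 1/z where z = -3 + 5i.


|z|^2 = 9+25 = 34
1/z = (-3 - 5i)/34

1/z = -0.0882 - 0.1471i


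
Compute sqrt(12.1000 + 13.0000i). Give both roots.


|z| = sqrt(146.41+169) = 17.7598
sqrt((|z|+a)/2) = sqrt((17.7598+12.1)/2) = sqrt(14.9299) = 3.8639
sqrt((|z|-a)/2) = sqrt((17.7598-12.1)/2) = sqrt(2.8299) = 1.6822

±(3.8639 + 1.6822i) i.e. 3.8639 + 1.6822i and -3.8639 - 1.6822i


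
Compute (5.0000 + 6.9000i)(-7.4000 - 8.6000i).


Real = 5*(-7.4) - 6.9*(-8.6) = -37 - (-59.34) = 22.34
Imag = 5*(-8.6) - (7.4)*6.9 = -43 - (51.06) = -94.06

22.3400 - 94.0600i


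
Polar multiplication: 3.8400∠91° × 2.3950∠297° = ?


r = 3.8400 * 2.3950 = 9.1968
theta = 91° + 297° = 388° = 28° (mod 360)

9.1968 cis(28°)


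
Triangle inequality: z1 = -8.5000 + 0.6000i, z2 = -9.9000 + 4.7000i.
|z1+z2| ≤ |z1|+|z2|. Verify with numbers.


|z1| = sqrt((-8.5)^2 + 0.6^2) = sqrt(72.61) = 8.5212
|z2| = sqrt((-9.9)^2 + 4.7^2) = sqrt(120.1) = 10.9590
z1+z2 = -18.4000 + 5.3000i
|z1+z2| = sqrt(366.65) = 19.1481
|z1|+|z2| = 8.5212 + 10.9590 = 19.4802

|z1+z2| = 19.1481 ≤ |z1|+|z2| = 19.4802 (verified)


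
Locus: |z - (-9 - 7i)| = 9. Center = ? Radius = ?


|z - z0| = r is a circle with center z0 and radius r.
Center = (-9, -7), radius = 9

Circle with center (-9, -7) and radius 9


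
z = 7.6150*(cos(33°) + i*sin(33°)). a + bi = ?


a = 7.6150*cos(33°) = 7.6150*0.83867 = 6.3865
b = 7.6150*sin(33°) = 7.6150*0.54464 = 4.1474

6.3865 + 4.1474i


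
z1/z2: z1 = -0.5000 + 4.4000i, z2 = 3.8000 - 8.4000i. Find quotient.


Conjugate of z2 = 3.8000 + 8.4000i
Numerator: (-0.5000 + 4.4000i)(3.8000 + 8.4000i) = -38.8600 + 12.5200i
Denominator: 3.8^2 + (-8.4)^2 = 85
Result = (-38.8600 + 12.5200i)/85

-0.4572 + 0.1473i


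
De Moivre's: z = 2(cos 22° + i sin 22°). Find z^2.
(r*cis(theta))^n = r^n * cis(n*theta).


r^2 = 2^2 = 4
n*theta = 2*22° = 44° = 44° (mod 360)
a = 4*cos(44°) = 2.8774
b = 4*sin(44°) = 2.7786

4 cis(44°) = 2.8774 + 2.7786i


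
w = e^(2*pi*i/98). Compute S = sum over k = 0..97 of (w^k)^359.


The roots are w_k = w^k with w = e^(2*pi*i/98), and (w^k)^359 = (w^359)^k.
So S = 1 + u + u^2 + ... + u^(97) with u = w^359.
359 = 3*98 + 65, so 359 is not a multiple of 98: u = (w^98)^3 * w^65 = w^65 ≠ 1 (w is a primitive 98th root), while u^98 = (w^98)^359 = 1.
Geometric series: S = (1 - u^98)/(1 - u) = (1 - 1)/(1 - u) = 0

S = 0


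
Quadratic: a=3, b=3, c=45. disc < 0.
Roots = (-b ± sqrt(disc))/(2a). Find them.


disc = 3^2 - 4*3*45 = 9 - 540 = -531
sqrt(|disc|) = sqrt(531) = 23.0434
Real part = -3/(2*3) = -0.5000
Imag part = 23.0434/(2*3) = 3.8406

-0.5000 ± 3.8406i


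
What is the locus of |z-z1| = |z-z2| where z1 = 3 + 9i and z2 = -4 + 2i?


Equal distances means the locus is the perpendicular bisector of z1 and z2.
Midpoint = ((3+(-4))/2, (9+2)/2) = (-0.5000, 5.5000)

Perpendicular bisector through (-0.5000, 5.5000)


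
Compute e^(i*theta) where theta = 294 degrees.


cos(294°) = 0.4067
sin(294°) = -0.9135

e^(i*294°) = 0.4067 - 0.9135i


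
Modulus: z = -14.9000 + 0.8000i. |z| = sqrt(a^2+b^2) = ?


|z| = sqrt((-14.9)^2 + 0.8^2) = sqrt(222.01 + 0.64) = sqrt(222.65) = 14.9215

|z| = 14.9215


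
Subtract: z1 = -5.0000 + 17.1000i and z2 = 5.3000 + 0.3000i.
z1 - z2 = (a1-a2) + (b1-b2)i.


Real: -5 - 5.3 = -10.3
Imag: 17.1 - 0.3 = 16.8

-10.3000 + 16.8000i


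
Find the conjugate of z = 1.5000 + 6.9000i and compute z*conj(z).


z_bar = 1.5000 - 6.9000i
z*z_bar = 1.5^2 + 6.9^2 = 2.25 + 47.61 = 49.86

z_bar = 1.5000 - 6.9000i, z*z_bar = 49.86


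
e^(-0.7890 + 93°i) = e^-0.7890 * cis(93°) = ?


e^-0.7890 = 0.4543
cos(93°) = -0.0523
sin(93°) = 0.9986
Real = 0.4543*(-0.0523) = -0.0238
Imag = 0.4543*0.9986 = 0.4537

-0.0238 + 0.4537i


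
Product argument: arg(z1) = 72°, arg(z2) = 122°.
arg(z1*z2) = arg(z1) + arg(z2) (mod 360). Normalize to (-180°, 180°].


arg(z1*z2) = 72° + 122° = 194°
Normalized to (-180°, 180°]: -166°

-166°


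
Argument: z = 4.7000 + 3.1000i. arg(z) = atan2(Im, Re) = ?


Re = 4.7, Im = 3.1
arg = atan2(3.1, 4.7) = 33.4078 degrees

arg(z) = 33.4078 degrees


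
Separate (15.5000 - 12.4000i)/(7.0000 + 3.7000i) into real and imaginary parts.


Multiply by conjugate: (15.5000 - 12.4000i)(7.0000 - 3.7000i) / (7^2 + 3.7^2)
Numerator real = 15.5*7 - (12.4)*3.7 = 62.62
Numerator imag = -12.4*7 - 15.5*3.7 = -144.15
Denominator = 62.69
Re(z) = 62.62/62.69 = 0.9989
Im(z) = -144.15/62.69 = -2.2994

Re(z) = 0.9989, Im(z) = -2.2994


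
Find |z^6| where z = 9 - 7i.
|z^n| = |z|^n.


|z| = sqrt(81+49) = sqrt(130) = 11.4018
|z^6| = |z|^6 = (sqrt(130))^6 = 130^3 = 2197000

|z^6| = 2197000


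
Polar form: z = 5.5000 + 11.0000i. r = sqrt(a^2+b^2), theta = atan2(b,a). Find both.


r = sqrt(30.25+121) = sqrt(151.25) = 12.2984
theta = atan2(11, 5.5) = 63.4349 degrees

r = 12.2984, theta = 63.4349 degrees


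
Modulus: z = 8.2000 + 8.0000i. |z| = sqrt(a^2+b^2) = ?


|z| = sqrt(8.2^2 + 8^2) = sqrt(67.24 + 64) = sqrt(131.24) = 11.4560

|z| = 11.4560


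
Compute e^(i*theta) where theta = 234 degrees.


cos(234°) = -0.5878
sin(234°) = -0.8090

e^(i*234°) = -0.5878 - 0.8090i


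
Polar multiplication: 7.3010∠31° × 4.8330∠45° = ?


r = 7.3010 * 4.8330 = 35.2857
theta = 31° + 45° = 76° = 76° (mod 360)

35.2857 cis(76°)


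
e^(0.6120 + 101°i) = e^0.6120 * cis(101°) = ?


e^0.6120 = 1.8441
cos(101°) = -0.1908
sin(101°) = 0.9816
Real = 1.8441*(-0.1908) = -0.3519
Imag = 1.8441*0.9816 = 1.8102

-0.3519 + 1.8102i


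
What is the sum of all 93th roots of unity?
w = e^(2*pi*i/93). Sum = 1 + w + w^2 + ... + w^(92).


The sum of all 93th roots of unity is 0.
Geometric series: (1 - w^93)/(1 - w) = (1-1)/(1-w) = 0 since w^93 = 1, w ≠ 1.
Alternatively: coefficient of z^92 in z^93 - 1 is 0.

0


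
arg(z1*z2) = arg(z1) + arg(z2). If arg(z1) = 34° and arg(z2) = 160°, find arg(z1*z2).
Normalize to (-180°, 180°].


arg(z1*z2) = 34° + 160° = 194°
Normalized to (-180°, 180°]: -166°

-166°


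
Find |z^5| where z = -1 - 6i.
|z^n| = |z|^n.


|z| = sqrt(1+36) = sqrt(37) = 6.0828
|z^5| = |z|^5 = (sqrt(37))^5 = 37^2 * sqrt(37) = 1369*sqrt(37)

|z^5| = 1369*sqrt(37) ≈ 8327.3019


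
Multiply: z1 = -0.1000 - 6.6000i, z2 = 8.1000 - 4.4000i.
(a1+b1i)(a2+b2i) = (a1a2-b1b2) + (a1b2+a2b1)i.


Real = -0.1*8.1 - (-6.6)*(-4.4) = -0.81 - 29.04 = -29.85
Imag = -0.1*(-4.4) + 8.1*(-6.6) = 0.44 - (53.46) = -53.02

-29.8500 - 53.0200i


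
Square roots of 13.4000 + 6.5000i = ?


|z| = sqrt(179.56+42.25) = 14.8933
sqrt((|z|+a)/2) = sqrt((14.8933+13.4)/2) = sqrt(14.1466) = 3.7612
sqrt((|z|-a)/2) = sqrt((14.8933-13.4)/2) = sqrt(0.7466) = 0.8641

±(3.7612 + 0.8641i) i.e. 3.7612 + 0.8641i and -3.7612 - 0.8641i


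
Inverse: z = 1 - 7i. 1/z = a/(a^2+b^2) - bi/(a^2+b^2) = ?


|z|^2 = 1+49 = 50
1/z = (1 + 7i)/50

1/z = 0.0200 + 0.1400i


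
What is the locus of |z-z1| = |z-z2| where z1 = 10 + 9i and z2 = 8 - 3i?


Equal distances means the locus is the perpendicular bisector of z1 and z2.
Midpoint = ((10+8)/2, (9+(-3))/2) = (9.0000, 3.0000)

Perpendicular bisector through (9.0000, 3.0000)


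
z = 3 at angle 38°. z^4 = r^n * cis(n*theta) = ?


r^4 = 3^4 = 81
n*theta = 4*38° = 152° = 152° (mod 360)
a = 81*cos(152°) = -71.5188
b = 81*sin(152°) = 38.0272

81 cis(152°) = -71.5188 + 38.0272i


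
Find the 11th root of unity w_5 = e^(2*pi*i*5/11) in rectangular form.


Angle = 360*5/11 = 163.6364°
a = cos(163.6364°) = -0.9595
b = sin(163.6364°) = 0.2817

-0.9595 + 0.2817i


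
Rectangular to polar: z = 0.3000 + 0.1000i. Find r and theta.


r = sqrt(0.09+0.01) = sqrt(0.1) = 0.3162
theta = atan2(0.1, 0.3) = 18.4349 degrees

r = 0.3162, theta = 18.4349 degrees


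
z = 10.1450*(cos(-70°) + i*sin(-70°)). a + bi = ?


a = 10.1450*cos(-70°) = 10.1450*0.34202 = 3.4698
b = 10.1450*sin(-70°) = 10.1450*(-0.93969) = -9.5332

3.4698 - 9.5332i


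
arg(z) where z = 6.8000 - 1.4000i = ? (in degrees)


Re = 6.8, Im = -1.4
arg = atan2(-1.4, 6.8) = -11.6336 degrees

arg(z) = -11.6336 degrees


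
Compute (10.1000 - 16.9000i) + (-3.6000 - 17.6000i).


Real: 10.1 - 3.6 = 6.5
Imag: -16.9 - 17.6 = -34.5

6.5000 - 34.5000i


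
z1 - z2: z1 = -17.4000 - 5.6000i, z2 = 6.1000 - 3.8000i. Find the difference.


Real: -17.4 - 6.1 = -23.5
Imag: -5.6 + 3.8 = -1.8

-23.5000 - 1.8000i


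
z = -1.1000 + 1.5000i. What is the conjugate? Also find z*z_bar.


z_bar = -1.1000 - 1.5000i
z*z_bar = (-1.1)^2 + 1.5^2 = 1.21 + 2.25 = 3.46

z_bar = -1.1000 - 1.5000i, z*z_bar = 3.46


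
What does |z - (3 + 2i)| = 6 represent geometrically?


|z - z0| = r is a circle with center z0 and radius r.
Center = (3, 2), radius = 6

Circle with center (3, 2) and radius 6


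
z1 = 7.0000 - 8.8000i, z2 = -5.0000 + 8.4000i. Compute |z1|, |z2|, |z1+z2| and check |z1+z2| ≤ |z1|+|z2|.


|z1| = sqrt(7^2 + (-8.8)^2) = sqrt(126.44) = 11.2446
|z2| = sqrt((-5)^2 + 8.4^2) = sqrt(95.56) = 9.7755
z1+z2 = 2.0000 - 0.4000i
|z1+z2| = sqrt(4.16) = 2.0396
|z1|+|z2| = 11.2446 + 9.7755 = 21.0201

|z1+z2| = 2.0396 ≤ |z1|+|z2| = 21.0201 (verified)


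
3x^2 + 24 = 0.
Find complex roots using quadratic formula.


disc = 0^2 - 4*3*24 = 0 - 288 = -288
sqrt(|disc|) = sqrt(288) = 16.9706
Real part = 0/(2*3) = 0
Imag part = 16.9706/(2*3) = 2.8284

0 ± 2.8284i


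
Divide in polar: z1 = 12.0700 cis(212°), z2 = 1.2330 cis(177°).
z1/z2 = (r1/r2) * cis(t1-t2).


r = 12.0700 / 1.2330 = 9.7891
theta = 212° - 177° = 35° = 35° (mod 360)

9.7891 cis(35°)


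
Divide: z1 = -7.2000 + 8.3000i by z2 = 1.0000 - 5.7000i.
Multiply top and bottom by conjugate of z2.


Conjugate of z2 = 1.0000 + 5.7000i
Numerator: (-7.2000 + 8.3000i)(1.0000 + 5.7000i) = -54.5100 - 32.7400i
Denominator: 1^2 + (-5.7)^2 = 33.49
Result = (-54.5100 - 32.7400i)/33.49

-1.6277 - 0.9776i


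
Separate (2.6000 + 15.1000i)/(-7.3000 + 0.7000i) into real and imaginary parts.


Multiply by conjugate: (2.6000 + 15.1000i)(-7.3000 - 0.7000i) / ((-7.3)^2 + 0.7^2)
Numerator real = 2.6*(-7.3) + 15.1*0.7 = -8.41
Numerator imag = 15.1*(-7.3) - 2.6*0.7 = -112.05
Denominator = 53.78
Re(z) = -8.41/53.78 = -0.1564
Im(z) = -112.05/53.78 = -2.0835

Re(z) = -0.1564, Im(z) = -2.0835


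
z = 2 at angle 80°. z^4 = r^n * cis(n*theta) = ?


r^4 = 2^4 = 16
n*theta = 4*80° = 320° = 320° (mod 360)
a = 16*cos(320°) = 12.2567
b = 16*sin(320°) = -10.2846

16 cis(320°) = 12.2567 - 10.2846i


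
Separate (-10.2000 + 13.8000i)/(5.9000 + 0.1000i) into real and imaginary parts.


Multiply by conjugate: (-10.2000 + 13.8000i)(5.9000 - 0.1000i) / (5.9^2 + 0.1^2)
Numerator real = -10.2*5.9 + 13.8*0.1 = -58.8
Numerator imag = 13.8*5.9 - (-10.2)*0.1 = 82.44
Denominator = 34.82
Re(z) = -58.8/34.82 = -1.6887
Im(z) = 82.44/34.82 = 2.3676

Re(z) = -1.6887, Im(z) = 2.3676


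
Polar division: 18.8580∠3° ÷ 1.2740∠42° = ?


r = 18.8580 / 1.2740 = 14.8022
theta = 3° - 42° = -39° = 321° (mod 360)

14.8022 cis(321°)


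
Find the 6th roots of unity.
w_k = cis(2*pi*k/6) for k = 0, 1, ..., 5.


The 6th roots of unity are cis(360k/6°) for k=0..5
Angle step = 360/6 = 60°
Primitive root: cis(60°)
Primitive root = 0.5000 + 0.8660i

6 roots at angles: 0°, 60°, 120°, 180°, 240°, 300°


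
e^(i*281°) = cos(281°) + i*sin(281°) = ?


cos(281°) = 0.1908
sin(281°) = -0.9816

e^(i*281°) = 0.1908 - 0.9816i


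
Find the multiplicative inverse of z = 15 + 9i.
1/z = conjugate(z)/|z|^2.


|z|^2 = 225+81 = 306
1/z = (15 - 9i)/306

1/z = 0.0490 - 0.0294i


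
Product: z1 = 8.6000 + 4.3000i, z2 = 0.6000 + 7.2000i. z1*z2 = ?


Real = 8.6*0.6 - 4.3*7.2 = 5.16 - 30.96 = -25.8
Imag = 8.6*7.2 + 0.6*4.3 = 61.92 + 2.58 = 64.5

-25.8000 + 64.5000i


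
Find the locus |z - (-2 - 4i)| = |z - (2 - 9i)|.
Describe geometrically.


Equal distances means the locus is the perpendicular bisector of z1 and z2.
Midpoint = ((-2+2)/2, (-4+(-9))/2) = (0, -6.5000)

Perpendicular bisector through (0, -6.5000)


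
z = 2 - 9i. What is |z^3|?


|z| = sqrt(4+81) = sqrt(85) = 9.2195
|z^3| = |z|^3 = (sqrt(85))^3 = 85*sqrt(85)

|z^3| = 85*sqrt(85) ≈ 783.6613


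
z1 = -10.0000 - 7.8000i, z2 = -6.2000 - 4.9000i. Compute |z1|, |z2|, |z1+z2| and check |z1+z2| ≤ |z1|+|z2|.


|z1| = sqrt((-10)^2 + (-7.8)^2) = sqrt(160.84) = 12.6823
|z2| = sqrt((-6.2)^2 + (-4.9)^2) = sqrt(62.45) = 7.9025
z1+z2 = -16.2000 - 12.7000i
|z1+z2| = sqrt(423.73) = 20.5847
|z1|+|z2| = 12.6823 + 7.9025 = 20.5848

|z1+z2| = 20.5847 ≤ |z1|+|z2| = 20.5848 (verified)


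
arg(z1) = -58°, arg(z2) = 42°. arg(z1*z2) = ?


arg(z1*z2) = -58° + 42° = -16°
Normalized to (-180°, 180°]: -16°

-16°


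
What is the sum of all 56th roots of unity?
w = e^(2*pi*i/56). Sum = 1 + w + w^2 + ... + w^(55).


The sum of all 56th roots of unity is 0.
Geometric series: (1 - w^56)/(1 - w) = (1-1)/(1-w) = 0 since w^56 = 1, w ≠ 1.
Alternatively: coefficient of z^55 in z^56 - 1 is 0.

0


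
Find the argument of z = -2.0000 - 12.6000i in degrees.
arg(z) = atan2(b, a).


Re = -2, Im = -12.6
arg = atan2(-12.6, -2) = -99.0193 degrees

arg(z) = -99.0193 degrees


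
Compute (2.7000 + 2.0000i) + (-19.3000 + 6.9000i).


Real: 2.7 - 19.3 = -16.6
Imag: 2 + 6.9 = 8.9

-16.6000 + 8.9000i


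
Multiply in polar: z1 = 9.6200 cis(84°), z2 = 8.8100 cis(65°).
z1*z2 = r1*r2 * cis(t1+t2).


r = 9.6200 * 8.8100 = 84.7522
theta = 84° + 65° = 149° = 149° (mod 360)

84.7522 cis(149°)


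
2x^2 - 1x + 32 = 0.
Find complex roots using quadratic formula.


disc = (-1)^2 - 4*2*32 = 1 - 256 = -255
sqrt(|disc|) = sqrt(255) = 15.9687
Real part = 1/(2*2) = 0.2500
Imag part = 15.9687/(2*2) = 3.9922

0.2500 ± 3.9922i


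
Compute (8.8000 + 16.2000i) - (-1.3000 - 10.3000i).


Real: 8.8 + 1.3 = 10.1
Imag: 16.2 + 10.3 = 26.5

10.1000 + 26.5000i


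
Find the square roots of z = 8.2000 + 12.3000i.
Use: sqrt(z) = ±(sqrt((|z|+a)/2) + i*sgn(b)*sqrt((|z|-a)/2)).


|z| = sqrt(67.24+151.29) = 14.7828
sqrt((|z|+a)/2) = sqrt((14.7828+8.2)/2) = sqrt(11.4914) = 3.3899
sqrt((|z|-a)/2) = sqrt((14.7828-8.2)/2) = sqrt(3.2914) = 1.8142

±(3.3899 + 1.8142i) i.e. 3.3899 + 1.8142i and -3.3899 - 1.8142i


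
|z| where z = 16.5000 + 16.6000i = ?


|z| = sqrt(16.5^2 + 16.6^2) = sqrt(272.25 + 275.56) = sqrt(547.81) = 23.4053

|z| = 23.4053


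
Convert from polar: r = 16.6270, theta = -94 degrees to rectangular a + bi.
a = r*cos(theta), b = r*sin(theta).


a = 16.6270*cos(-94°) = 16.6270*(-0.069756) = -1.1598
b = 16.6270*sin(-94°) = 16.6270*(-0.997564) = -16.5865

-1.1598 - 16.5865i


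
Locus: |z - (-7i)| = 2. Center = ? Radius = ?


|z - z0| = r is a circle with center z0 and radius r.
Center = (0, -7), radius = 2

Circle with center (0, -7) and radius 2


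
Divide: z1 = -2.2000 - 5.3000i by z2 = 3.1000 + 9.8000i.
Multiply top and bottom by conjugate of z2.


Conjugate of z2 = 3.1000 - 9.8000i
Numerator: (-2.2000 - 5.3000i)(3.1000 - 9.8000i) = -58.7600 + 5.1300i
Denominator: 3.1^2 + 9.8^2 = 105.65
Result = (-58.7600 + 5.1300i)/105.65

-0.5562 + 0.0486i


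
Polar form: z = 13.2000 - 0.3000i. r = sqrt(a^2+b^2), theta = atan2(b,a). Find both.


r = sqrt(174.24+0.09) = sqrt(174.33) = 13.2034
theta = atan2(-0.3, 13.2) = -1.3020 degrees

r = 13.2034, theta = -1.3020 degrees


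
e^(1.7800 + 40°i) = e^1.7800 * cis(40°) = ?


e^1.7800 = 5.92986
cos(40°) = 0.76604
sin(40°) = 0.642788
Real = 5.92986*0.76604 = 4.5425
Imag = 5.92986*0.642788 = 3.8116

4.5425 + 3.8116i


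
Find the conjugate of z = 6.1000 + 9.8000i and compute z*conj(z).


z_bar = 6.1000 - 9.8000i
z*z_bar = 6.1^2 + 9.8^2 = 37.21 + 96.04 = 133.25

z_bar = 6.1000 - 9.8000i, z*z_bar = 133.25


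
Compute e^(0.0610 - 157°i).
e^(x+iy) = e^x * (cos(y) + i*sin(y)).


e^0.0610 = 1.0629
cos(-157°) = -0.9205
sin(-157°) = -0.3907
Real = 1.0629*(-0.9205) = -0.9784
Imag = 1.0629*(-0.3907) = -0.4153

-0.9784 - 0.4153i


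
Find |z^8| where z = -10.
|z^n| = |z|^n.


|z| = sqrt(100+0) = sqrt(100) = 10
|z^8| = |z|^8 = 10^8 = 100000000

|z^8| = 100000000


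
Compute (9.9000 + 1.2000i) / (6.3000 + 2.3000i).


Conjugate of z2 = 6.3000 - 2.3000i
Numerator: (9.9000 + 1.2000i)(6.3000 - 2.3000i) = 65.1300 - 15.2100i
Denominator: 6.3^2 + 2.3^2 = 44.98
Result = (65.1300 - 15.2100i)/44.98

1.4480 - 0.3382i


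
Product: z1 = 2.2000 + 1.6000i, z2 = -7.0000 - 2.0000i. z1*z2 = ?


Real = 2.2*(-7) - 1.6*(-2) = -15.4 - (-3.2) = -12.2
Imag = 2.2*(-2) - (7)*1.6 = -4.4 - (11.2) = -15.6

-12.2000 - 15.6000i


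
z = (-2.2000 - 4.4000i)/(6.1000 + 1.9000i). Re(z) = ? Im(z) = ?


Multiply by conjugate: (-2.2000 - 4.4000i)(6.1000 - 1.9000i) / (6.1^2 + 1.9^2)
Numerator real = -2.2*6.1 - (4.4)*1.9 = -21.78
Numerator imag = -4.4*6.1 - (-2.2)*1.9 = -22.66
Denominator = 40.82
Re(z) = -21.78/40.82 = -0.5336
Im(z) = -22.66/40.82 = -0.5551

Re(z) = -0.5336, Im(z) = -0.5551


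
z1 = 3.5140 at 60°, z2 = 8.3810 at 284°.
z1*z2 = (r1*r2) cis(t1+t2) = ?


r = 3.5140 * 8.3810 = 29.4508
theta = 60° + 284° = 344° = 344° (mod 360)

29.4508 cis(344°)


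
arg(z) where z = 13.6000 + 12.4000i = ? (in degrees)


Re = 13.6, Im = 12.4
arg = atan2(12.4, 13.6) = 42.3575 degrees

arg(z) = 42.3575 degrees


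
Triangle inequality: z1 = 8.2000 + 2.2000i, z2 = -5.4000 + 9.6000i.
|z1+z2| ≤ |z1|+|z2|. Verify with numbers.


|z1| = sqrt(8.2^2 + 2.2^2) = sqrt(72.08) = 8.4900
|z2| = sqrt((-5.4)^2 + 9.6^2) = sqrt(121.32) = 11.0145
z1+z2 = 2.8000 + 11.8000i
|z1+z2| = sqrt(147.08) = 12.1277
|z1|+|z2| = 8.4900 + 11.0145 = 19.5045

|z1+z2| = 12.1277 ≤ |z1|+|z2| = 19.5045 (verified)


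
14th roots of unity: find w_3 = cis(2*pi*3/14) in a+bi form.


Angle = 360*3/14 = 77.1429°
a = cos(77.1429°) = 0.2225
b = sin(77.1429°) = 0.9749

0.2225 + 0.9749i


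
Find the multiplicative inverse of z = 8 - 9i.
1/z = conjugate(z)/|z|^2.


|z|^2 = 64+81 = 145
1/z = (8 + 9i)/145

1/z = 0.0552 + 0.0621i


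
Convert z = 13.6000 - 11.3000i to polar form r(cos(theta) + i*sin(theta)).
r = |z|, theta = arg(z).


r = sqrt(184.96+127.69) = sqrt(312.65) = 17.6819
theta = atan2(-11.3, 13.6) = -39.7226 degrees

r = 17.6819, theta = -39.7226 degrees


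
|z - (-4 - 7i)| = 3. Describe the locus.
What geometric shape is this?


|z - z0| = r is a circle with center z0 and radius r.
Center = (-4, -7), radius = 3

Circle with center (-4, -7) and radius 3


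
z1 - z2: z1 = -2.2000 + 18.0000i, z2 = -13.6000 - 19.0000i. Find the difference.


Real: -2.2 + 13.6 = 11.4
Imag: 18 + 19 = 37

11.4000 + 37.0000i


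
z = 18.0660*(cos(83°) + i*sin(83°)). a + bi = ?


a = 18.0660*cos(83°) = 18.0660*0.12187 = 2.2017
b = 18.0660*sin(83°) = 18.0660*0.992546 = 17.9313

2.2017 + 17.9313i


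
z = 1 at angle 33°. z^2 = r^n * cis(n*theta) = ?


r^2 = 1^2 = 1
n*theta = 2*33° = 66° = 66° (mod 360)
a = 1*cos(66°) = 0.4067
b = 1*sin(66°) = 0.9135

1 cis(66°) = 0.4067 + 0.9135i


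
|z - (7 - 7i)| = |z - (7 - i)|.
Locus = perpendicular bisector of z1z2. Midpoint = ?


Equal distances means the locus is the perpendicular bisector of z1 and z2.
Midpoint = ((7+7)/2, (-7+(-1))/2) = (7.0000, -4.0000)

Perpendicular bisector through (7.0000, -4.0000)


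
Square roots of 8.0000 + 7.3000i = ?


|z| = sqrt(64+53.29) = 10.8301
sqrt((|z|+a)/2) = sqrt((10.8301+8)/2) = sqrt(9.4150) = 3.0684
sqrt((|z|-a)/2) = sqrt((10.8301-8)/2) = sqrt(1.4150) = 1.1895

±(3.0684 + 1.1895i) i.e. 3.0684 + 1.1895i and -3.0684 - 1.1895i


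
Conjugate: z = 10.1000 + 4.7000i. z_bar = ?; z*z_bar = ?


z_bar = 10.1000 - 4.7000i
z*z_bar = 10.1^2 + 4.7^2 = 102.01 + 22.09 = 124.1

z_bar = 10.1000 - 4.7000i, z*z_bar = 124.1


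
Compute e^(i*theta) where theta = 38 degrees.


cos(38°) = 0.7880
sin(38°) = 0.6157

e^(i*38°) = 0.7880 + 0.6157i


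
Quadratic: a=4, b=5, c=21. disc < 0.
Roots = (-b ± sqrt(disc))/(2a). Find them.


disc = 5^2 - 4*4*21 = 25 - 336 = -311
sqrt(|disc|) = sqrt(311) = 17.6352
Real part = -5/(2*4) = -0.6250
Imag part = 17.6352/(2*4) = 2.2044

-0.6250 ± 2.2044i


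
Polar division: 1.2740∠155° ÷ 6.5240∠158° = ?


r = 1.2740 / 6.5240 = 0.1953
theta = 155° - 158° = -3° = 357° (mod 360)

0.1953 cis(357°)


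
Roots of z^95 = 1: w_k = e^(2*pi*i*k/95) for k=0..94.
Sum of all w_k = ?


The sum of all 95th roots of unity is 0.
Geometric series: (1 - w^95)/(1 - w) = (1-1)/(1-w) = 0 since w^95 = 1, w ≠ 1.
Alternatively: coefficient of z^94 in z^95 - 1 is 0.

0


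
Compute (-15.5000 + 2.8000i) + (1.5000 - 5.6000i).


Real: -15.5 + 1.5 = -14
Imag: 2.8 - 5.6 = -2.8

-14.0000 - 2.8000i


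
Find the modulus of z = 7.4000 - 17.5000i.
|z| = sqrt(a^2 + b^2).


|z| = sqrt(7.4^2 + (-17.5)^2) = sqrt(54.76 + 306.25) = sqrt(361.01) = 19.0003

|z| = 19.0003


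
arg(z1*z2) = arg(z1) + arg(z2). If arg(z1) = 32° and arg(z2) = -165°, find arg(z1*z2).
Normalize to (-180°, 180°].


arg(z1*z2) = 32° - 165° = -133°
Normalized to (-180°, 180°]: -133°

-133°


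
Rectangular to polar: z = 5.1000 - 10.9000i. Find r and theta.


r = sqrt(26.01+118.81) = sqrt(144.82) = 12.0341
theta = atan2(-10.9, 5.1) = -64.9256 degrees

r = 12.0341, theta = -64.9256 degrees


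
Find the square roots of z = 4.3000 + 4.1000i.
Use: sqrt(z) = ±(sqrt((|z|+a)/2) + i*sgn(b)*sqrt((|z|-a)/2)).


|z| = sqrt(18.49+16.81) = 5.9414
sqrt((|z|+a)/2) = sqrt((5.9414+4.3)/2) = sqrt(5.1207) = 2.2629
sqrt((|z|-a)/2) = sqrt((5.9414-4.3)/2) = sqrt(0.8207) = 0.9059

±(2.2629 + 0.9059i) i.e. 2.2629 + 0.9059i and -2.2629 - 0.9059i


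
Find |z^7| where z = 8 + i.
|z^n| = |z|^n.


|z| = sqrt(64+1) = sqrt(65) = 8.0623
|z^7| = |z|^7 = (sqrt(65))^7 = 65^3 * sqrt(65) = 274625*sqrt(65)

|z^7| = 274625*sqrt(65) ≈ 2214097.5341


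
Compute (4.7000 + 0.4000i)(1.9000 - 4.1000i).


Real = 4.7*1.9 - 0.4*(-4.1) = 8.93 - (-1.64) = 10.57
Imag = 4.7*(-4.1) + 1.9*0.4 = -19.27 + 0.76 = -18.51

10.5700 - 18.5100i


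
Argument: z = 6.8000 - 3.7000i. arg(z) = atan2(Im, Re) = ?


Re = 6.8, Im = -3.7
arg = atan2(-3.7, 6.8) = -28.5514 degrees

arg(z) = -28.5514 degrees


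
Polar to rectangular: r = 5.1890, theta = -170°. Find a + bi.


a = 5.1890*cos(-170°) = 5.1890*(-0.98481) = -5.1102
b = 5.1890*sin(-170°) = 5.1890*(-0.17365) = -0.9011

-5.1102 - 0.9011i


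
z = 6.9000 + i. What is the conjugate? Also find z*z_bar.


z_bar = 6.9000 - i
z*z_bar = 6.9^2 + 1^2 = 47.61 + 1 = 48.61

z_bar = 6.9000 - i, z*z_bar = 48.61


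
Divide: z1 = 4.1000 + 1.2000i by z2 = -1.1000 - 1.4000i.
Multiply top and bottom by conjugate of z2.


Conjugate of z2 = -1.1000 + 1.4000i
Numerator: (4.1000 + 1.2000i)(-1.1000 + 1.4000i) = -6.1900 + 4.4200i
Denominator: (-1.1)^2 + (-1.4)^2 = 3.17
Result = (-6.1900 + 4.4200i)/3.17

-1.9527 + 1.3943i


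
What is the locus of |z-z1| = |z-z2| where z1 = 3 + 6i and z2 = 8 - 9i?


Equal distances means the locus is the perpendicular bisector of z1 and z2.
Midpoint = ((3+8)/2, (6+(-9))/2) = (5.5000, -1.5000)

Perpendicular bisector through (5.5000, -1.5000)


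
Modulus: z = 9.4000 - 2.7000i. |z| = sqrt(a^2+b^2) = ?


|z| = sqrt(9.4^2 + (-2.7)^2) = sqrt(88.36 + 7.29) = sqrt(95.65) = 9.7801

|z| = 9.7801


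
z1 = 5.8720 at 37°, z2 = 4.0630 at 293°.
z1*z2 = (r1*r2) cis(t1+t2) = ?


r = 5.8720 * 4.0630 = 23.8579
theta = 37° + 293° = 330° = 330° (mod 360)

23.8579 cis(330°)


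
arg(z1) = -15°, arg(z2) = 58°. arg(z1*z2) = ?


arg(z1*z2) = -15° + 58° = 43°
Normalized to (-180°, 180°]: 43°

43°


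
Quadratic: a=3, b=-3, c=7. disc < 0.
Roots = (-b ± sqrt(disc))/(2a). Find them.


disc = (-3)^2 - 4*3*7 = 9 - 84 = -75
sqrt(|disc|) = sqrt(75) = 8.6603
Real part = 3/(2*3) = 0.5000
Imag part = 8.6603/(2*3) = 1.4434

0.5000 ± 1.4434i


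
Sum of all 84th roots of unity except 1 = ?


With w = e^(2*pi*i/84), all 84 of the 84th roots of unity w^0 = 1, w, ..., w^(83) sum to 0: 1 + w + ... + w^(83) = (1 - w^84)/(1 - w) = 0 since w^84 = 1, w ≠ 1.
Removing the root 1: w + w^2 + ... + w^(83) = 0 - 1 = -1

Sum = -1


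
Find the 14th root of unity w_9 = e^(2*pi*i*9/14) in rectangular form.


Angle = 360*9/14 = 231.4286°
a = cos(231.4286°) = -0.6235
b = sin(231.4286°) = -0.7818

-0.6235 - 0.7818i


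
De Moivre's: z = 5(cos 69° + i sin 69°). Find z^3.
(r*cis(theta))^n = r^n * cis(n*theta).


r^3 = 5^3 = 125
n*theta = 3*69° = 207° = 207° (mod 360)
a = 125*cos(207°) = -111.3758
b = 125*sin(207°) = -56.7488

125 cis(207°) = -111.3758 - 56.7488i


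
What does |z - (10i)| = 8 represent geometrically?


|z - z0| = r is a circle with center z0 and radius r.
Center = (0, 10), radius = 8

Circle with center (0, 10) and radius 8


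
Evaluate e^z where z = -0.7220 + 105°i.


e^-0.7220 = 0.4858
cos(105°) = -0.2588
sin(105°) = 0.9659
Real = 0.4858*(-0.2588) = -0.1257
Imag = 0.4858*0.9659 = 0.4692

-0.1257 + 0.4692i


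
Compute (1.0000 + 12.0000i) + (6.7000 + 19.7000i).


Real: 1 + 6.7 = 7.7
Imag: 12 + 19.7 = 31.7

7.7000 + 31.7000i


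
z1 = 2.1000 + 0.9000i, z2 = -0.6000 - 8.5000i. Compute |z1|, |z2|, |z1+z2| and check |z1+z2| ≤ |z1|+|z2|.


|z1| = sqrt(2.1^2 + 0.9^2) = sqrt(5.22) = 2.2847
|z2| = sqrt((-0.6)^2 + (-8.5)^2) = sqrt(72.61) = 8.5212
z1+z2 = 1.5000 - 7.6000i
|z1+z2| = sqrt(60.01) = 7.7466
|z1|+|z2| = 2.2847 + 8.5212 = 10.8059

|z1+z2| = 7.7466 ≤ |z1|+|z2| = 10.8059 (verified)


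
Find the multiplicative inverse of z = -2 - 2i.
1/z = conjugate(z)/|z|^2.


|z|^2 = 4+4 = 8
1/z = (-2 + 2i)/8

1/z = -0.2500 + 0.2500i


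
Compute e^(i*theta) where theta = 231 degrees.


cos(231°) = -0.6293
sin(231°) = -0.7771

e^(i*231°) = -0.6293 - 0.7771i


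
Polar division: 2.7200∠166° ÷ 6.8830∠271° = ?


r = 2.7200 / 6.8830 = 0.3952
theta = 166° - 271° = -105° = 255° (mod 360)

0.3952 cis(255°)


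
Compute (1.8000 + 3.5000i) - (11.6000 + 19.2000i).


Real: 1.8 - 11.6 = -9.8
Imag: 3.5 - 19.2 = -15.7

-9.8000 - 15.7000i


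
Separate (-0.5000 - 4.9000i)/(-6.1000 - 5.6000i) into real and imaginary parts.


Multiply by conjugate: (-0.5000 - 4.9000i)(-6.1000 + 5.6000i) / ((-6.1)^2 + (-5.6)^2)
Numerator real = -0.5*(-6.1) - (4.9)*(-5.6) = 30.49
Numerator imag = -4.9*(-6.1) - (-0.5)*(-5.6) = 27.09
Denominator = 68.57
Re(z) = 30.49/68.57 = 0.4447
Im(z) = 27.09/68.57 = 0.3951

Re(z) = 0.4447, Im(z) = 0.3951


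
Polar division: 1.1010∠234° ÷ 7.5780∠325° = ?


r = 1.1010 / 7.5780 = 0.1453
theta = 234° - 325° = -91° = 269° (mod 360)

0.1453 cis(269°)


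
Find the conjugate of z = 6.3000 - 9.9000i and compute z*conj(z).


z_bar = 6.3000 + 9.9000i
z*z_bar = 6.3^2 + (-9.9)^2 = 39.69 + 98.01 = 137.7

z_bar = 6.3000 + 9.9000i, z*z_bar = 137.7


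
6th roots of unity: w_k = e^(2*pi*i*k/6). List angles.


The 6th roots of unity are cis(360k/6°) for k=0..5
Angle step = 360/6 = 60°
Primitive root: cis(60°)
Primitive root = 0.5000 + 0.8660i

6 roots at angles: 0°, 60°, 120°, 180°, 240°, 300°


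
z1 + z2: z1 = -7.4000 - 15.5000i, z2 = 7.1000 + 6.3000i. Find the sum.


Real: -7.4 + 7.1 = -0.3
Imag: -15.5 + 6.3 = -9.2

-0.3000 - 9.2000i


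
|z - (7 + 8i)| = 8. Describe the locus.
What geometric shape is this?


|z - z0| = r is a circle with center z0 and radius r.
Center = (7, 8), radius = 8

Circle with center (7, 8) and radius 8


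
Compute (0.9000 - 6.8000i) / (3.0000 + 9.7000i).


Conjugate of z2 = 3.0000 - 9.7000i
Numerator: (0.9000 - 6.8000i)(3.0000 - 9.7000i) = -63.2600 - 29.1300i
Denominator: 3^2 + 9.7^2 = 103.09
Result = (-63.2600 - 29.1300i)/103.09

-0.6136 - 0.2826i


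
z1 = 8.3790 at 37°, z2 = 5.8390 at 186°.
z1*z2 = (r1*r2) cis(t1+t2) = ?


r = 8.3790 * 5.8390 = 48.9250
theta = 37° + 186° = 223° = 223° (mod 360)

48.9250 cis(223°)


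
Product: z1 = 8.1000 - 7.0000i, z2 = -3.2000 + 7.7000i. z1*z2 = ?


Real = 8.1*(-3.2) - (-7)*7.7 = -25.92 - (-53.9) = 27.98
Imag = 8.1*7.7 - (3.2)*(-7) = 62.37 + 22.4 = 84.77

27.9800 + 84.7700i


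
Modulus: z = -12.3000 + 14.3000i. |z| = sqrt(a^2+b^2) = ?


|z| = sqrt((-12.3)^2 + 14.3^2) = sqrt(151.29 + 204.49) = sqrt(355.78) = 18.8621

|z| = 18.8621


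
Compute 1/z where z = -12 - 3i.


|z|^2 = 144+9 = 153
1/z = (-12 + 3i)/153

1/z = -0.0784 + 0.0196i


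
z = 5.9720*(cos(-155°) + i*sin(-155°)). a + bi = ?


a = 5.9720*cos(-155°) = 5.9720*(-0.90631) = -5.4125
b = 5.9720*sin(-155°) = 5.9720*(-0.42262) = -2.5239

-5.4125 - 2.5239i


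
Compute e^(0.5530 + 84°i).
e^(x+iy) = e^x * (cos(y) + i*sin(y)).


e^0.5530 = 1.7385
cos(84°) = 0.1045
sin(84°) = 0.9945
Real = 1.7385*0.1045 = 0.1817
Imag = 1.7385*0.9945 = 1.7289

0.1817 + 1.7289i


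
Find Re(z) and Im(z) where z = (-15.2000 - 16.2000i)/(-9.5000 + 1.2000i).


Multiply by conjugate: (-15.2000 - 16.2000i)(-9.5000 - 1.2000i) / ((-9.5)^2 + 1.2^2)
Numerator real = -15.2*(-9.5) - (16.2)*1.2 = 124.96
Numerator imag = -16.2*(-9.5) - (-15.2)*1.2 = 172.14
Denominator = 91.69
Re(z) = 124.96/91.69 = 1.3629
Im(z) = 172.14/91.69 = 1.8774

Re(z) = 1.3629, Im(z) = 1.8774


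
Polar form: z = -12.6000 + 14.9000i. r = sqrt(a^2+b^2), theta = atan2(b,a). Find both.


r = sqrt(158.76+222.01) = sqrt(380.77) = 19.5133
theta = atan2(14.9, -12.6) = 130.2191 degrees

r = 19.5133, theta = 130.2191 degrees


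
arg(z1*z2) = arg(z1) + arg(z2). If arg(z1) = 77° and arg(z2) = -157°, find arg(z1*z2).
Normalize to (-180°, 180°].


arg(z1*z2) = 77° - 157° = -80°
Normalized to (-180°, 180°]: -80°

-80°


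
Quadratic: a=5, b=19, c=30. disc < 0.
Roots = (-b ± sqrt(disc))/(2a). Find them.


disc = 19^2 - 4*5*30 = 361 - 600 = -239
sqrt(|disc|) = sqrt(239) = 15.4596
Real part = -19/(2*5) = -1.9000
Imag part = 15.4596/(2*5) = 1.5460

-1.9000 ± 1.5460i


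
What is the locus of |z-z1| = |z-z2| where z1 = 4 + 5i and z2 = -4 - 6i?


Equal distances means the locus is the perpendicular bisector of z1 and z2.
Midpoint = ((4+(-4))/2, (5+(-6))/2) = (0, -0.5000)

Perpendicular bisector through (0, -0.5000)


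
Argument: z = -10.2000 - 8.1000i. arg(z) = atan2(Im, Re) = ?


Re = -10.2, Im = -8.1
arg = atan2(-8.1, -10.2) = -141.5463 degrees

arg(z) = -141.5463 degrees


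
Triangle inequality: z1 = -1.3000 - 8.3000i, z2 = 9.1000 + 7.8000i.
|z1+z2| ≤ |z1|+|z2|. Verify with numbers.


|z1| = sqrt((-1.3)^2 + (-8.3)^2) = sqrt(70.58) = 8.4012
|z2| = sqrt(9.1^2 + 7.8^2) = sqrt(143.65) = 11.9854
z1+z2 = 7.8000 - 0.5000i
|z1+z2| = sqrt(61.09) = 7.8160
|z1|+|z2| = 8.4012 + 11.9854 = 20.3866

|z1+z2| = 7.8160 ≤ |z1|+|z2| = 20.3866 (verified)


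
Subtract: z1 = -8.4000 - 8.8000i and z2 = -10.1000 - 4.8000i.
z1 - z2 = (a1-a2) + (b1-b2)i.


Real: -8.4 + 10.1 = 1.7
Imag: -8.8 + 4.8 = -4

1.7000 - 4.0000i


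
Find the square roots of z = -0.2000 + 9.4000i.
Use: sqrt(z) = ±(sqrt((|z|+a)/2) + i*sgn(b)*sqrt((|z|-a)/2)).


|z| = sqrt(0.04+88.36) = 9.4021
sqrt((|z|+a)/2) = sqrt((9.4021+(-0.2))/2) = sqrt(4.6011) = 2.1450
sqrt((|z|-a)/2) = sqrt((9.4021-(-0.2))/2) = sqrt(4.8011) = 2.1911

±(2.1450 + 2.1911i) i.e. 2.1450 + 2.1911i and -2.1450 - 2.1911i


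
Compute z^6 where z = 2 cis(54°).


r^6 = 2^6 = 64
n*theta = 6*54° = 324° = 324° (mod 360)
a = 64*cos(324°) = 51.7771
b = 64*sin(324°) = -37.6183

64 cis(324°) = 51.7771 - 37.6183i


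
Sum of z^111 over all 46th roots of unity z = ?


The roots are w_k = w^k with w = e^(2*pi*i/46), and (w^k)^111 = (w^111)^k.
So S = 1 + u + u^2 + ... + u^(45) with u = w^111.
111 = 2*46 + 19, so 111 is not a multiple of 46: u = (w^46)^2 * w^19 = w^19 ≠ 1 (w is a primitive 46th root), while u^46 = (w^46)^111 = 1.
Geometric series: S = (1 - u^46)/(1 - u) = (1 - 1)/(1 - u) = 0

S = 0


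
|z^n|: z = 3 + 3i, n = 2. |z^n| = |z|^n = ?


|z| = sqrt(9+9) = sqrt(18) = 4.2426
|z^2| = |z|^2 = (sqrt(18))^2 = 18

|z^2| = 18


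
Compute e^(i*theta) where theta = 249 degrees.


cos(249°) = -0.3584
sin(249°) = -0.9336

e^(i*249°) = -0.3584 - 0.9336i


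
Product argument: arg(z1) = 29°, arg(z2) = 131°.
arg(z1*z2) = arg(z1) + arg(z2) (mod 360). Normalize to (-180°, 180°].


arg(z1*z2) = 29° + 131° = 160°
Normalized to (-180°, 180°]: 160°

160°


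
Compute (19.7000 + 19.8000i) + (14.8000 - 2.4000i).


Real: 19.7 + 14.8 = 34.5
Imag: 19.8 - 2.4 = 17.4

34.5000 + 17.4000i


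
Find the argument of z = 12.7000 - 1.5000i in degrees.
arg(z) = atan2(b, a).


Re = 12.7, Im = -1.5
arg = atan2(-1.5, 12.7) = -6.7360 degrees

arg(z) = -6.7360 degrees


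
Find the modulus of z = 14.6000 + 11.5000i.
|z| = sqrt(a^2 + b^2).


|z| = sqrt(14.6^2 + 11.5^2) = sqrt(213.16 + 132.25) = sqrt(345.41) = 18.5852

|z| = 18.5852


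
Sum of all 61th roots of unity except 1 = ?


With w = e^(2*pi*i/61), all 61 of the 61th roots of unity w^0 = 1, w, ..., w^(60) sum to 0: 1 + w + ... + w^(60) = (1 - w^61)/(1 - w) = 0 since w^61 = 1, w ≠ 1.
Removing the root 1: w + w^2 + ... + w^(60) = 0 - 1 = -1

Sum = -1


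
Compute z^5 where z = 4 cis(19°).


r^5 = 4^5 = 1024
n*theta = 5*19° = 95° = 95° (mod 360)
a = 1024*cos(95°) = -89.2475
b = 1024*sin(95°) = 1020.1034

1024 cis(95°) = -89.2475 + 1020.1034i


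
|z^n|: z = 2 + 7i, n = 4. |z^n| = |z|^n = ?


|z| = sqrt(4+49) = sqrt(53) = 7.2801
|z^4| = |z|^4 = (sqrt(53))^4 = 53^2 = 2809

|z^4| = 2809


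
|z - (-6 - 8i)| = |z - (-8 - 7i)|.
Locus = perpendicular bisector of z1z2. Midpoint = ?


Equal distances means the locus is the perpendicular bisector of z1 and z2.
Midpoint = ((-6+(-8))/2, (-8+(-7))/2) = (-7.0000, -7.5000)

Perpendicular bisector through (-7.0000, -7.5000)


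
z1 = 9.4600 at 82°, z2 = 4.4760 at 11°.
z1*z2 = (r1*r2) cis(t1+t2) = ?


r = 9.4600 * 4.4760 = 42.3430
theta = 82° + 11° = 93° = 93° (mod 360)

42.3430 cis(93°)


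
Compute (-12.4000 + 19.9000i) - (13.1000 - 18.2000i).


Real: -12.4 - 13.1 = -25.5
Imag: 19.9 + 18.2 = 38.1

-25.5000 + 38.1000i


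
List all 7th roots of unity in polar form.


The 7th roots of unity are cis(360k/7°) for k=0..6
Angle step = 360/7 = 51.4286°
Primitive root: cis(51.4286°)
Primitive root = 0.6235 + 0.7818i

7 roots at angles: 0°, 51.4286°, 102.8571°, 154.2857°, 205.7143°, 257.1429°, 308.5714°


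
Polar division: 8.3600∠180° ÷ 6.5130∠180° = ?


r = 8.3600 / 6.5130 = 1.2836
theta = 180° - 180° = 0° = 0° (mod 360)

1.2836 cis(0°)


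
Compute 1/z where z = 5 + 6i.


|z|^2 = 25+36 = 61
1/z = (5 - 6i)/61

1/z = 0.0820 - 0.0984i


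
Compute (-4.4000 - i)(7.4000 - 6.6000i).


Real = -4.4*7.4 - (-1)*(-6.6) = -32.56 - 6.6 = -39.16
Imag = -4.4*(-6.6) + 7.4*(-1) = 29.04 - (7.4) = 21.64

-39.1600 + 21.6400i


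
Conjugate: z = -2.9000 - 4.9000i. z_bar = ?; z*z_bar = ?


z_bar = -2.9000 + 4.9000i
z*z_bar = (-2.9)^2 + (-4.9)^2 = 8.41 + 24.01 = 32.42

z_bar = -2.9000 + 4.9000i, z*z_bar = 32.42


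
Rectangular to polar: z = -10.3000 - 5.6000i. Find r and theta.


r = sqrt(106.09+31.36) = sqrt(137.45) = 11.7239
theta = atan2(-5.6, -10.3) = -151.4675 degrees

r = 11.7239, theta = -151.4675 degrees


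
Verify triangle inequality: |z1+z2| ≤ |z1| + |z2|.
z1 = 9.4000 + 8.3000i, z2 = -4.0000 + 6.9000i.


|z1| = sqrt(9.4^2 + 8.3^2) = sqrt(157.25) = 12.5399
|z2| = sqrt((-4)^2 + 6.9^2) = sqrt(63.61) = 7.9756
z1+z2 = 5.4000 + 15.2000i
|z1+z2| = sqrt(260.2) = 16.1307
|z1|+|z2| = 12.5399 + 7.9756 = 20.5155

|z1+z2| = 16.1307 ≤ |z1|+|z2| = 20.5155 (verified)


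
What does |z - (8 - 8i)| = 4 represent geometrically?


|z - z0| = r is a circle with center z0 and radius r.
Center = (8, -8), radius = 4

Circle with center (8, -8) and radius 4


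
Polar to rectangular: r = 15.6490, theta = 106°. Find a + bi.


a = 15.6490*cos(106°) = 15.6490*(-0.275637) = -4.3134
b = 15.6490*sin(106°) = 15.6490*0.96126 = 15.0428

-4.3134 + 15.0428i


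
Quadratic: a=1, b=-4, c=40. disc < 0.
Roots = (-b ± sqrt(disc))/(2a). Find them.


disc = (-4)^2 - 4*1*40 = 16 - 160 = -144
sqrt(|disc|) = sqrt(144) = 12.0000
Real part = 4/(2*1) = 2.0000
Imag part = 12.0000/(2*1) = 6.0000

2.0000 ± 6.0000i


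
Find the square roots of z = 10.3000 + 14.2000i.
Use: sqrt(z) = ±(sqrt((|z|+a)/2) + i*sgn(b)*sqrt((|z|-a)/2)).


|z| = sqrt(106.09+201.64) = 17.5422
sqrt((|z|+a)/2) = sqrt((17.5422+10.3)/2) = sqrt(13.9211) = 3.7311
sqrt((|z|-a)/2) = sqrt((17.5422-10.3)/2) = sqrt(3.6211) = 1.9029

±(3.7311 + 1.9029i) i.e. 3.7311 + 1.9029i and -3.7311 - 1.9029i


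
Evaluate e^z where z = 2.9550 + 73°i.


e^2.9550 = 19.2017
cos(73°) = 0.29237
sin(73°) = 0.956305
Real = 19.2017*0.29237 = 5.6140
Imag = 19.2017*0.956305 = 18.3627

5.6140 + 18.3627i


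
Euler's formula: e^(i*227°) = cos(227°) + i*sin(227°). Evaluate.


cos(227°) = -0.6820
sin(227°) = -0.7314

e^(i*227°) = -0.6820 - 0.7314i


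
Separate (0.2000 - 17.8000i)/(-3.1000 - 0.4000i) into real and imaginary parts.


Multiply by conjugate: (0.2000 - 17.8000i)(-3.1000 + 0.4000i) / ((-3.1)^2 + (-0.4)^2)
Numerator real = 0.2*(-3.1) - (17.8)*(-0.4) = 6.5
Numerator imag = -17.8*(-3.1) - 0.2*(-0.4) = 55.26
Denominator = 9.77
Re(z) = 6.5/9.77 = 0.6653
Im(z) = 55.26/9.77 = 5.6561

Re(z) = 0.6653, Im(z) = 5.6561


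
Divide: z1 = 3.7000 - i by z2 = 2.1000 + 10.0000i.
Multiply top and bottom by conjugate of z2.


Conjugate of z2 = 2.1000 - 10.0000i
Numerator: (3.7000 - i)(2.1000 - 10.0000i) = -2.2300 - 39.1000i
Denominator: 2.1^2 + 10^2 = 104.41
Result = (-2.2300 - 39.1000i)/104.41

-0.0214 - 0.3745i


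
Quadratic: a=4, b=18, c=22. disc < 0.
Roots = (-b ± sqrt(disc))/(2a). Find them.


disc = 18^2 - 4*4*22 = 324 - 352 = -28
sqrt(|disc|) = sqrt(28) = 5.2915
Real part = -18/(2*4) = -2.2500
Imag part = 5.2915/(2*4) = 0.6614

-2.2500 ± 0.6614i


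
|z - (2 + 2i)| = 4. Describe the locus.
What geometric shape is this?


|z - z0| = r is a circle with center z0 and radius r.
Center = (2, 2), radius = 4

Circle with center (2, 2) and radius 4


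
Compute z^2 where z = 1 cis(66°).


r^2 = 1^2 = 1
n*theta = 2*66° = 132° = 132° (mod 360)
a = 1*cos(132°) = -0.6691
b = 1*sin(132°) = 0.7431

1 cis(132°) = -0.6691 + 0.7431i


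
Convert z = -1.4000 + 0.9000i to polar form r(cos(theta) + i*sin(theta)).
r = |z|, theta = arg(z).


r = sqrt(1.96+0.81) = sqrt(2.77) = 1.6643
theta = atan2(0.9, -1.4) = 147.2648 degrees

r = 1.6643, theta = 147.2648 degrees


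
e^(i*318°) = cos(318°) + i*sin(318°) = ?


cos(318°) = 0.7431
sin(318°) = -0.6691

e^(i*318°) = 0.7431 - 0.6691i


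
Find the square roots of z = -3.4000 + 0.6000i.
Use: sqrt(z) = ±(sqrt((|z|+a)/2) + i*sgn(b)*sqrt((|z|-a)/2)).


|z| = sqrt(11.56+0.36) = 3.4525
sqrt((|z|+a)/2) = sqrt((3.4525+(-3.4))/2) = sqrt(0.0263) = 0.1621
sqrt((|z|-a)/2) = sqrt((3.4525-(-3.4))/2) = sqrt(3.4263) = 1.8510

±(0.1621 + 1.8510i) i.e. 0.1621 + 1.8510i and -0.1621 - 1.8510i


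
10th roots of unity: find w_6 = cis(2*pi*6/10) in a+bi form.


Angle = 360*6/10 = 216°
a = cos(216°) = -0.8090
b = sin(216°) = -0.5878

-0.8090 - 0.5878i
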